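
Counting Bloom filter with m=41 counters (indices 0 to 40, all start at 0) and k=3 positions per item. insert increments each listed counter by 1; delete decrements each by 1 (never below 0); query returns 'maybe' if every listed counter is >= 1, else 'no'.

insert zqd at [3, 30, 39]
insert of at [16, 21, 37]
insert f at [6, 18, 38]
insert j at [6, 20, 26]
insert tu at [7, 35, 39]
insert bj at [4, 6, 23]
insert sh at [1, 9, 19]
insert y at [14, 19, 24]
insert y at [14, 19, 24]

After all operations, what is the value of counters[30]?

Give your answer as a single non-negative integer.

Answer: 1

Derivation:
Step 1: insert zqd at [3, 30, 39] -> counters=[0,0,0,1,0,0,0,0,0,0,0,0,0,0,0,0,0,0,0,0,0,0,0,0,0,0,0,0,0,0,1,0,0,0,0,0,0,0,0,1,0]
Step 2: insert of at [16, 21, 37] -> counters=[0,0,0,1,0,0,0,0,0,0,0,0,0,0,0,0,1,0,0,0,0,1,0,0,0,0,0,0,0,0,1,0,0,0,0,0,0,1,0,1,0]
Step 3: insert f at [6, 18, 38] -> counters=[0,0,0,1,0,0,1,0,0,0,0,0,0,0,0,0,1,0,1,0,0,1,0,0,0,0,0,0,0,0,1,0,0,0,0,0,0,1,1,1,0]
Step 4: insert j at [6, 20, 26] -> counters=[0,0,0,1,0,0,2,0,0,0,0,0,0,0,0,0,1,0,1,0,1,1,0,0,0,0,1,0,0,0,1,0,0,0,0,0,0,1,1,1,0]
Step 5: insert tu at [7, 35, 39] -> counters=[0,0,0,1,0,0,2,1,0,0,0,0,0,0,0,0,1,0,1,0,1,1,0,0,0,0,1,0,0,0,1,0,0,0,0,1,0,1,1,2,0]
Step 6: insert bj at [4, 6, 23] -> counters=[0,0,0,1,1,0,3,1,0,0,0,0,0,0,0,0,1,0,1,0,1,1,0,1,0,0,1,0,0,0,1,0,0,0,0,1,0,1,1,2,0]
Step 7: insert sh at [1, 9, 19] -> counters=[0,1,0,1,1,0,3,1,0,1,0,0,0,0,0,0,1,0,1,1,1,1,0,1,0,0,1,0,0,0,1,0,0,0,0,1,0,1,1,2,0]
Step 8: insert y at [14, 19, 24] -> counters=[0,1,0,1,1,0,3,1,0,1,0,0,0,0,1,0,1,0,1,2,1,1,0,1,1,0,1,0,0,0,1,0,0,0,0,1,0,1,1,2,0]
Step 9: insert y at [14, 19, 24] -> counters=[0,1,0,1,1,0,3,1,0,1,0,0,0,0,2,0,1,0,1,3,1,1,0,1,2,0,1,0,0,0,1,0,0,0,0,1,0,1,1,2,0]
Final counters=[0,1,0,1,1,0,3,1,0,1,0,0,0,0,2,0,1,0,1,3,1,1,0,1,2,0,1,0,0,0,1,0,0,0,0,1,0,1,1,2,0] -> counters[30]=1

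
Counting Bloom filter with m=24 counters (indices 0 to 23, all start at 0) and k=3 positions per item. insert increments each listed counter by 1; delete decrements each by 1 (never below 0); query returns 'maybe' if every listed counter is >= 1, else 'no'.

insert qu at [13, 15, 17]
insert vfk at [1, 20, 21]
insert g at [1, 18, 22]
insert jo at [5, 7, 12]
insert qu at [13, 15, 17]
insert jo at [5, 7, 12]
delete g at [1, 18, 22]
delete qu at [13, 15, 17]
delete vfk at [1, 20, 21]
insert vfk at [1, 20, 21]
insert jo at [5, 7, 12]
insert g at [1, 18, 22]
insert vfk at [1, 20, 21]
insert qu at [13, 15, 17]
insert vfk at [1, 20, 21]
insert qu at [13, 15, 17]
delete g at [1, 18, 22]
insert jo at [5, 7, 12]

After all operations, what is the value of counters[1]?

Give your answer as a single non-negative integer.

Answer: 3

Derivation:
Step 1: insert qu at [13, 15, 17] -> counters=[0,0,0,0,0,0,0,0,0,0,0,0,0,1,0,1,0,1,0,0,0,0,0,0]
Step 2: insert vfk at [1, 20, 21] -> counters=[0,1,0,0,0,0,0,0,0,0,0,0,0,1,0,1,0,1,0,0,1,1,0,0]
Step 3: insert g at [1, 18, 22] -> counters=[0,2,0,0,0,0,0,0,0,0,0,0,0,1,0,1,0,1,1,0,1,1,1,0]
Step 4: insert jo at [5, 7, 12] -> counters=[0,2,0,0,0,1,0,1,0,0,0,0,1,1,0,1,0,1,1,0,1,1,1,0]
Step 5: insert qu at [13, 15, 17] -> counters=[0,2,0,0,0,1,0,1,0,0,0,0,1,2,0,2,0,2,1,0,1,1,1,0]
Step 6: insert jo at [5, 7, 12] -> counters=[0,2,0,0,0,2,0,2,0,0,0,0,2,2,0,2,0,2,1,0,1,1,1,0]
Step 7: delete g at [1, 18, 22] -> counters=[0,1,0,0,0,2,0,2,0,0,0,0,2,2,0,2,0,2,0,0,1,1,0,0]
Step 8: delete qu at [13, 15, 17] -> counters=[0,1,0,0,0,2,0,2,0,0,0,0,2,1,0,1,0,1,0,0,1,1,0,0]
Step 9: delete vfk at [1, 20, 21] -> counters=[0,0,0,0,0,2,0,2,0,0,0,0,2,1,0,1,0,1,0,0,0,0,0,0]
Step 10: insert vfk at [1, 20, 21] -> counters=[0,1,0,0,0,2,0,2,0,0,0,0,2,1,0,1,0,1,0,0,1,1,0,0]
Step 11: insert jo at [5, 7, 12] -> counters=[0,1,0,0,0,3,0,3,0,0,0,0,3,1,0,1,0,1,0,0,1,1,0,0]
Step 12: insert g at [1, 18, 22] -> counters=[0,2,0,0,0,3,0,3,0,0,0,0,3,1,0,1,0,1,1,0,1,1,1,0]
Step 13: insert vfk at [1, 20, 21] -> counters=[0,3,0,0,0,3,0,3,0,0,0,0,3,1,0,1,0,1,1,0,2,2,1,0]
Step 14: insert qu at [13, 15, 17] -> counters=[0,3,0,0,0,3,0,3,0,0,0,0,3,2,0,2,0,2,1,0,2,2,1,0]
Step 15: insert vfk at [1, 20, 21] -> counters=[0,4,0,0,0,3,0,3,0,0,0,0,3,2,0,2,0,2,1,0,3,3,1,0]
Step 16: insert qu at [13, 15, 17] -> counters=[0,4,0,0,0,3,0,3,0,0,0,0,3,3,0,3,0,3,1,0,3,3,1,0]
Step 17: delete g at [1, 18, 22] -> counters=[0,3,0,0,0,3,0,3,0,0,0,0,3,3,0,3,0,3,0,0,3,3,0,0]
Step 18: insert jo at [5, 7, 12] -> counters=[0,3,0,0,0,4,0,4,0,0,0,0,4,3,0,3,0,3,0,0,3,3,0,0]
Final counters=[0,3,0,0,0,4,0,4,0,0,0,0,4,3,0,3,0,3,0,0,3,3,0,0] -> counters[1]=3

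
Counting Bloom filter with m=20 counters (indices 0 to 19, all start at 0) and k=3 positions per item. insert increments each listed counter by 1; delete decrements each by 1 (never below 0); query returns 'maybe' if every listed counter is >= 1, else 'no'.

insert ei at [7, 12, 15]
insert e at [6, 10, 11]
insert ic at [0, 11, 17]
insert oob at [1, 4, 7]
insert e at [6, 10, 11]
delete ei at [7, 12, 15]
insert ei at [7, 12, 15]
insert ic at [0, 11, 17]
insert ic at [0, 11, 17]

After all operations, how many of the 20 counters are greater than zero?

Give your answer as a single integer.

Step 1: insert ei at [7, 12, 15] -> counters=[0,0,0,0,0,0,0,1,0,0,0,0,1,0,0,1,0,0,0,0]
Step 2: insert e at [6, 10, 11] -> counters=[0,0,0,0,0,0,1,1,0,0,1,1,1,0,0,1,0,0,0,0]
Step 3: insert ic at [0, 11, 17] -> counters=[1,0,0,0,0,0,1,1,0,0,1,2,1,0,0,1,0,1,0,0]
Step 4: insert oob at [1, 4, 7] -> counters=[1,1,0,0,1,0,1,2,0,0,1,2,1,0,0,1,0,1,0,0]
Step 5: insert e at [6, 10, 11] -> counters=[1,1,0,0,1,0,2,2,0,0,2,3,1,0,0,1,0,1,0,0]
Step 6: delete ei at [7, 12, 15] -> counters=[1,1,0,0,1,0,2,1,0,0,2,3,0,0,0,0,0,1,0,0]
Step 7: insert ei at [7, 12, 15] -> counters=[1,1,0,0,1,0,2,2,0,0,2,3,1,0,0,1,0,1,0,0]
Step 8: insert ic at [0, 11, 17] -> counters=[2,1,0,0,1,0,2,2,0,0,2,4,1,0,0,1,0,2,0,0]
Step 9: insert ic at [0, 11, 17] -> counters=[3,1,0,0,1,0,2,2,0,0,2,5,1,0,0,1,0,3,0,0]
Final counters=[3,1,0,0,1,0,2,2,0,0,2,5,1,0,0,1,0,3,0,0] -> 10 nonzero

Answer: 10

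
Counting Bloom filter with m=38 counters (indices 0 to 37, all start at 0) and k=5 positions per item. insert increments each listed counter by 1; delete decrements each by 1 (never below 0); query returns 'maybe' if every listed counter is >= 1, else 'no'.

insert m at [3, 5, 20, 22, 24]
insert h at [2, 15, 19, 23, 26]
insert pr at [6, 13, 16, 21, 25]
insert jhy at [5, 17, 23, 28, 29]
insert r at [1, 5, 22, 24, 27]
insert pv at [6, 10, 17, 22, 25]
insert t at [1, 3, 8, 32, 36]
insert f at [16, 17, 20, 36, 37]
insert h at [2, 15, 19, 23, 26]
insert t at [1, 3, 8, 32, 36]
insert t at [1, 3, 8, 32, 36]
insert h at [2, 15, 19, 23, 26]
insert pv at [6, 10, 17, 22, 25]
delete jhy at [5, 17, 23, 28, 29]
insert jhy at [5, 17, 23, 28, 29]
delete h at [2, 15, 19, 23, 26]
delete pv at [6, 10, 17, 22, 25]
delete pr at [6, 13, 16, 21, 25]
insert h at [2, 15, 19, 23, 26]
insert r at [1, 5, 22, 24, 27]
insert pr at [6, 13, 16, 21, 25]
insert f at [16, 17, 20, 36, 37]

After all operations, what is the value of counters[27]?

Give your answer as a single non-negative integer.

Answer: 2

Derivation:
Step 1: insert m at [3, 5, 20, 22, 24] -> counters=[0,0,0,1,0,1,0,0,0,0,0,0,0,0,0,0,0,0,0,0,1,0,1,0,1,0,0,0,0,0,0,0,0,0,0,0,0,0]
Step 2: insert h at [2, 15, 19, 23, 26] -> counters=[0,0,1,1,0,1,0,0,0,0,0,0,0,0,0,1,0,0,0,1,1,0,1,1,1,0,1,0,0,0,0,0,0,0,0,0,0,0]
Step 3: insert pr at [6, 13, 16, 21, 25] -> counters=[0,0,1,1,0,1,1,0,0,0,0,0,0,1,0,1,1,0,0,1,1,1,1,1,1,1,1,0,0,0,0,0,0,0,0,0,0,0]
Step 4: insert jhy at [5, 17, 23, 28, 29] -> counters=[0,0,1,1,0,2,1,0,0,0,0,0,0,1,0,1,1,1,0,1,1,1,1,2,1,1,1,0,1,1,0,0,0,0,0,0,0,0]
Step 5: insert r at [1, 5, 22, 24, 27] -> counters=[0,1,1,1,0,3,1,0,0,0,0,0,0,1,0,1,1,1,0,1,1,1,2,2,2,1,1,1,1,1,0,0,0,0,0,0,0,0]
Step 6: insert pv at [6, 10, 17, 22, 25] -> counters=[0,1,1,1,0,3,2,0,0,0,1,0,0,1,0,1,1,2,0,1,1,1,3,2,2,2,1,1,1,1,0,0,0,0,0,0,0,0]
Step 7: insert t at [1, 3, 8, 32, 36] -> counters=[0,2,1,2,0,3,2,0,1,0,1,0,0,1,0,1,1,2,0,1,1,1,3,2,2,2,1,1,1,1,0,0,1,0,0,0,1,0]
Step 8: insert f at [16, 17, 20, 36, 37] -> counters=[0,2,1,2,0,3,2,0,1,0,1,0,0,1,0,1,2,3,0,1,2,1,3,2,2,2,1,1,1,1,0,0,1,0,0,0,2,1]
Step 9: insert h at [2, 15, 19, 23, 26] -> counters=[0,2,2,2,0,3,2,0,1,0,1,0,0,1,0,2,2,3,0,2,2,1,3,3,2,2,2,1,1,1,0,0,1,0,0,0,2,1]
Step 10: insert t at [1, 3, 8, 32, 36] -> counters=[0,3,2,3,0,3,2,0,2,0,1,0,0,1,0,2,2,3,0,2,2,1,3,3,2,2,2,1,1,1,0,0,2,0,0,0,3,1]
Step 11: insert t at [1, 3, 8, 32, 36] -> counters=[0,4,2,4,0,3,2,0,3,0,1,0,0,1,0,2,2,3,0,2,2,1,3,3,2,2,2,1,1,1,0,0,3,0,0,0,4,1]
Step 12: insert h at [2, 15, 19, 23, 26] -> counters=[0,4,3,4,0,3,2,0,3,0,1,0,0,1,0,3,2,3,0,3,2,1,3,4,2,2,3,1,1,1,0,0,3,0,0,0,4,1]
Step 13: insert pv at [6, 10, 17, 22, 25] -> counters=[0,4,3,4,0,3,3,0,3,0,2,0,0,1,0,3,2,4,0,3,2,1,4,4,2,3,3,1,1,1,0,0,3,0,0,0,4,1]
Step 14: delete jhy at [5, 17, 23, 28, 29] -> counters=[0,4,3,4,0,2,3,0,3,0,2,0,0,1,0,3,2,3,0,3,2,1,4,3,2,3,3,1,0,0,0,0,3,0,0,0,4,1]
Step 15: insert jhy at [5, 17, 23, 28, 29] -> counters=[0,4,3,4,0,3,3,0,3,0,2,0,0,1,0,3,2,4,0,3,2,1,4,4,2,3,3,1,1,1,0,0,3,0,0,0,4,1]
Step 16: delete h at [2, 15, 19, 23, 26] -> counters=[0,4,2,4,0,3,3,0,3,0,2,0,0,1,0,2,2,4,0,2,2,1,4,3,2,3,2,1,1,1,0,0,3,0,0,0,4,1]
Step 17: delete pv at [6, 10, 17, 22, 25] -> counters=[0,4,2,4,0,3,2,0,3,0,1,0,0,1,0,2,2,3,0,2,2,1,3,3,2,2,2,1,1,1,0,0,3,0,0,0,4,1]
Step 18: delete pr at [6, 13, 16, 21, 25] -> counters=[0,4,2,4,0,3,1,0,3,0,1,0,0,0,0,2,1,3,0,2,2,0,3,3,2,1,2,1,1,1,0,0,3,0,0,0,4,1]
Step 19: insert h at [2, 15, 19, 23, 26] -> counters=[0,4,3,4,0,3,1,0,3,0,1,0,0,0,0,3,1,3,0,3,2,0,3,4,2,1,3,1,1,1,0,0,3,0,0,0,4,1]
Step 20: insert r at [1, 5, 22, 24, 27] -> counters=[0,5,3,4,0,4,1,0,3,0,1,0,0,0,0,3,1,3,0,3,2,0,4,4,3,1,3,2,1,1,0,0,3,0,0,0,4,1]
Step 21: insert pr at [6, 13, 16, 21, 25] -> counters=[0,5,3,4,0,4,2,0,3,0,1,0,0,1,0,3,2,3,0,3,2,1,4,4,3,2,3,2,1,1,0,0,3,0,0,0,4,1]
Step 22: insert f at [16, 17, 20, 36, 37] -> counters=[0,5,3,4,0,4,2,0,3,0,1,0,0,1,0,3,3,4,0,3,3,1,4,4,3,2,3,2,1,1,0,0,3,0,0,0,5,2]
Final counters=[0,5,3,4,0,4,2,0,3,0,1,0,0,1,0,3,3,4,0,3,3,1,4,4,3,2,3,2,1,1,0,0,3,0,0,0,5,2] -> counters[27]=2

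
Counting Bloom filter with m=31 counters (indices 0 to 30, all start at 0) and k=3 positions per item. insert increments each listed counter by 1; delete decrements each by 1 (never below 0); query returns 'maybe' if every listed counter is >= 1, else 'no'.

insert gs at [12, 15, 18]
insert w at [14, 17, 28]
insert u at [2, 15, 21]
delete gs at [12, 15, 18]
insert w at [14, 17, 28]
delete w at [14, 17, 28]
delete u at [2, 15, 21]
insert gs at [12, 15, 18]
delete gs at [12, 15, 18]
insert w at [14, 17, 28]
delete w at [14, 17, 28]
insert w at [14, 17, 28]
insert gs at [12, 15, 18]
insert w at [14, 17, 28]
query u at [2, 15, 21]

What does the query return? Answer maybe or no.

Answer: no

Derivation:
Step 1: insert gs at [12, 15, 18] -> counters=[0,0,0,0,0,0,0,0,0,0,0,0,1,0,0,1,0,0,1,0,0,0,0,0,0,0,0,0,0,0,0]
Step 2: insert w at [14, 17, 28] -> counters=[0,0,0,0,0,0,0,0,0,0,0,0,1,0,1,1,0,1,1,0,0,0,0,0,0,0,0,0,1,0,0]
Step 3: insert u at [2, 15, 21] -> counters=[0,0,1,0,0,0,0,0,0,0,0,0,1,0,1,2,0,1,1,0,0,1,0,0,0,0,0,0,1,0,0]
Step 4: delete gs at [12, 15, 18] -> counters=[0,0,1,0,0,0,0,0,0,0,0,0,0,0,1,1,0,1,0,0,0,1,0,0,0,0,0,0,1,0,0]
Step 5: insert w at [14, 17, 28] -> counters=[0,0,1,0,0,0,0,0,0,0,0,0,0,0,2,1,0,2,0,0,0,1,0,0,0,0,0,0,2,0,0]
Step 6: delete w at [14, 17, 28] -> counters=[0,0,1,0,0,0,0,0,0,0,0,0,0,0,1,1,0,1,0,0,0,1,0,0,0,0,0,0,1,0,0]
Step 7: delete u at [2, 15, 21] -> counters=[0,0,0,0,0,0,0,0,0,0,0,0,0,0,1,0,0,1,0,0,0,0,0,0,0,0,0,0,1,0,0]
Step 8: insert gs at [12, 15, 18] -> counters=[0,0,0,0,0,0,0,0,0,0,0,0,1,0,1,1,0,1,1,0,0,0,0,0,0,0,0,0,1,0,0]
Step 9: delete gs at [12, 15, 18] -> counters=[0,0,0,0,0,0,0,0,0,0,0,0,0,0,1,0,0,1,0,0,0,0,0,0,0,0,0,0,1,0,0]
Step 10: insert w at [14, 17, 28] -> counters=[0,0,0,0,0,0,0,0,0,0,0,0,0,0,2,0,0,2,0,0,0,0,0,0,0,0,0,0,2,0,0]
Step 11: delete w at [14, 17, 28] -> counters=[0,0,0,0,0,0,0,0,0,0,0,0,0,0,1,0,0,1,0,0,0,0,0,0,0,0,0,0,1,0,0]
Step 12: insert w at [14, 17, 28] -> counters=[0,0,0,0,0,0,0,0,0,0,0,0,0,0,2,0,0,2,0,0,0,0,0,0,0,0,0,0,2,0,0]
Step 13: insert gs at [12, 15, 18] -> counters=[0,0,0,0,0,0,0,0,0,0,0,0,1,0,2,1,0,2,1,0,0,0,0,0,0,0,0,0,2,0,0]
Step 14: insert w at [14, 17, 28] -> counters=[0,0,0,0,0,0,0,0,0,0,0,0,1,0,3,1,0,3,1,0,0,0,0,0,0,0,0,0,3,0,0]
Query u: check counters[2]=0 counters[15]=1 counters[21]=0 -> no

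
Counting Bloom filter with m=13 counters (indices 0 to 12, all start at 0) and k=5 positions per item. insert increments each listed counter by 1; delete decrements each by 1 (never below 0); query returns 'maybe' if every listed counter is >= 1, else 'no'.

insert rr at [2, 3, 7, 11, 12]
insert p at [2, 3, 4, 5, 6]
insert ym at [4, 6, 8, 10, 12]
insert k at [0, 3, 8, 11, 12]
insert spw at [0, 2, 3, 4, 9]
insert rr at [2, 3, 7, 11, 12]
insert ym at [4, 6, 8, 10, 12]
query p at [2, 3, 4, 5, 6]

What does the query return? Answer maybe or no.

Step 1: insert rr at [2, 3, 7, 11, 12] -> counters=[0,0,1,1,0,0,0,1,0,0,0,1,1]
Step 2: insert p at [2, 3, 4, 5, 6] -> counters=[0,0,2,2,1,1,1,1,0,0,0,1,1]
Step 3: insert ym at [4, 6, 8, 10, 12] -> counters=[0,0,2,2,2,1,2,1,1,0,1,1,2]
Step 4: insert k at [0, 3, 8, 11, 12] -> counters=[1,0,2,3,2,1,2,1,2,0,1,2,3]
Step 5: insert spw at [0, 2, 3, 4, 9] -> counters=[2,0,3,4,3,1,2,1,2,1,1,2,3]
Step 6: insert rr at [2, 3, 7, 11, 12] -> counters=[2,0,4,5,3,1,2,2,2,1,1,3,4]
Step 7: insert ym at [4, 6, 8, 10, 12] -> counters=[2,0,4,5,4,1,3,2,3,1,2,3,5]
Query p: check counters[2]=4 counters[3]=5 counters[4]=4 counters[5]=1 counters[6]=3 -> maybe

Answer: maybe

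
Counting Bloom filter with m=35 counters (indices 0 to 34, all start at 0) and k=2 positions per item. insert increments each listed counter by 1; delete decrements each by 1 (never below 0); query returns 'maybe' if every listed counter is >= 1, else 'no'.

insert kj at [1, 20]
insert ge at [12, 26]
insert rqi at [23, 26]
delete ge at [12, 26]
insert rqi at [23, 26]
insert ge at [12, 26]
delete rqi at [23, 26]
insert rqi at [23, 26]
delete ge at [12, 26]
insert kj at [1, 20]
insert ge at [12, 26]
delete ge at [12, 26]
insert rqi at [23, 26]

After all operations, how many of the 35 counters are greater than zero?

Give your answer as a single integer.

Step 1: insert kj at [1, 20] -> counters=[0,1,0,0,0,0,0,0,0,0,0,0,0,0,0,0,0,0,0,0,1,0,0,0,0,0,0,0,0,0,0,0,0,0,0]
Step 2: insert ge at [12, 26] -> counters=[0,1,0,0,0,0,0,0,0,0,0,0,1,0,0,0,0,0,0,0,1,0,0,0,0,0,1,0,0,0,0,0,0,0,0]
Step 3: insert rqi at [23, 26] -> counters=[0,1,0,0,0,0,0,0,0,0,0,0,1,0,0,0,0,0,0,0,1,0,0,1,0,0,2,0,0,0,0,0,0,0,0]
Step 4: delete ge at [12, 26] -> counters=[0,1,0,0,0,0,0,0,0,0,0,0,0,0,0,0,0,0,0,0,1,0,0,1,0,0,1,0,0,0,0,0,0,0,0]
Step 5: insert rqi at [23, 26] -> counters=[0,1,0,0,0,0,0,0,0,0,0,0,0,0,0,0,0,0,0,0,1,0,0,2,0,0,2,0,0,0,0,0,0,0,0]
Step 6: insert ge at [12, 26] -> counters=[0,1,0,0,0,0,0,0,0,0,0,0,1,0,0,0,0,0,0,0,1,0,0,2,0,0,3,0,0,0,0,0,0,0,0]
Step 7: delete rqi at [23, 26] -> counters=[0,1,0,0,0,0,0,0,0,0,0,0,1,0,0,0,0,0,0,0,1,0,0,1,0,0,2,0,0,0,0,0,0,0,0]
Step 8: insert rqi at [23, 26] -> counters=[0,1,0,0,0,0,0,0,0,0,0,0,1,0,0,0,0,0,0,0,1,0,0,2,0,0,3,0,0,0,0,0,0,0,0]
Step 9: delete ge at [12, 26] -> counters=[0,1,0,0,0,0,0,0,0,0,0,0,0,0,0,0,0,0,0,0,1,0,0,2,0,0,2,0,0,0,0,0,0,0,0]
Step 10: insert kj at [1, 20] -> counters=[0,2,0,0,0,0,0,0,0,0,0,0,0,0,0,0,0,0,0,0,2,0,0,2,0,0,2,0,0,0,0,0,0,0,0]
Step 11: insert ge at [12, 26] -> counters=[0,2,0,0,0,0,0,0,0,0,0,0,1,0,0,0,0,0,0,0,2,0,0,2,0,0,3,0,0,0,0,0,0,0,0]
Step 12: delete ge at [12, 26] -> counters=[0,2,0,0,0,0,0,0,0,0,0,0,0,0,0,0,0,0,0,0,2,0,0,2,0,0,2,0,0,0,0,0,0,0,0]
Step 13: insert rqi at [23, 26] -> counters=[0,2,0,0,0,0,0,0,0,0,0,0,0,0,0,0,0,0,0,0,2,0,0,3,0,0,3,0,0,0,0,0,0,0,0]
Final counters=[0,2,0,0,0,0,0,0,0,0,0,0,0,0,0,0,0,0,0,0,2,0,0,3,0,0,3,0,0,0,0,0,0,0,0] -> 4 nonzero

Answer: 4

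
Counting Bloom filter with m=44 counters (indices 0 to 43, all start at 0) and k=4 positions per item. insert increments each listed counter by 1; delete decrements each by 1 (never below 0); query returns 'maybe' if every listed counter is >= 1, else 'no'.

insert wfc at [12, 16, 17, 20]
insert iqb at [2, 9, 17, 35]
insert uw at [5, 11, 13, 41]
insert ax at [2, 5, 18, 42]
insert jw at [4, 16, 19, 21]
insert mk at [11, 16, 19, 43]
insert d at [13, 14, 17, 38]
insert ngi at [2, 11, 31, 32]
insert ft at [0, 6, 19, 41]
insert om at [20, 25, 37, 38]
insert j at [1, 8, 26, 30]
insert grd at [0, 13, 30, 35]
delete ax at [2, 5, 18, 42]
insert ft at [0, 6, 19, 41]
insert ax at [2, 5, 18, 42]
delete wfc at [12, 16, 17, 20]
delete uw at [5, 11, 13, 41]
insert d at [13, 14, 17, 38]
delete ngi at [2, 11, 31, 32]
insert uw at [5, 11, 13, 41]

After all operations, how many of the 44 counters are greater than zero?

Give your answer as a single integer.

Answer: 26

Derivation:
Step 1: insert wfc at [12, 16, 17, 20] -> counters=[0,0,0,0,0,0,0,0,0,0,0,0,1,0,0,0,1,1,0,0,1,0,0,0,0,0,0,0,0,0,0,0,0,0,0,0,0,0,0,0,0,0,0,0]
Step 2: insert iqb at [2, 9, 17, 35] -> counters=[0,0,1,0,0,0,0,0,0,1,0,0,1,0,0,0,1,2,0,0,1,0,0,0,0,0,0,0,0,0,0,0,0,0,0,1,0,0,0,0,0,0,0,0]
Step 3: insert uw at [5, 11, 13, 41] -> counters=[0,0,1,0,0,1,0,0,0,1,0,1,1,1,0,0,1,2,0,0,1,0,0,0,0,0,0,0,0,0,0,0,0,0,0,1,0,0,0,0,0,1,0,0]
Step 4: insert ax at [2, 5, 18, 42] -> counters=[0,0,2,0,0,2,0,0,0,1,0,1,1,1,0,0,1,2,1,0,1,0,0,0,0,0,0,0,0,0,0,0,0,0,0,1,0,0,0,0,0,1,1,0]
Step 5: insert jw at [4, 16, 19, 21] -> counters=[0,0,2,0,1,2,0,0,0,1,0,1,1,1,0,0,2,2,1,1,1,1,0,0,0,0,0,0,0,0,0,0,0,0,0,1,0,0,0,0,0,1,1,0]
Step 6: insert mk at [11, 16, 19, 43] -> counters=[0,0,2,0,1,2,0,0,0,1,0,2,1,1,0,0,3,2,1,2,1,1,0,0,0,0,0,0,0,0,0,0,0,0,0,1,0,0,0,0,0,1,1,1]
Step 7: insert d at [13, 14, 17, 38] -> counters=[0,0,2,0,1,2,0,0,0,1,0,2,1,2,1,0,3,3,1,2,1,1,0,0,0,0,0,0,0,0,0,0,0,0,0,1,0,0,1,0,0,1,1,1]
Step 8: insert ngi at [2, 11, 31, 32] -> counters=[0,0,3,0,1,2,0,0,0,1,0,3,1,2,1,0,3,3,1,2,1,1,0,0,0,0,0,0,0,0,0,1,1,0,0,1,0,0,1,0,0,1,1,1]
Step 9: insert ft at [0, 6, 19, 41] -> counters=[1,0,3,0,1,2,1,0,0,1,0,3,1,2,1,0,3,3,1,3,1,1,0,0,0,0,0,0,0,0,0,1,1,0,0,1,0,0,1,0,0,2,1,1]
Step 10: insert om at [20, 25, 37, 38] -> counters=[1,0,3,0,1,2,1,0,0,1,0,3,1,2,1,0,3,3,1,3,2,1,0,0,0,1,0,0,0,0,0,1,1,0,0,1,0,1,2,0,0,2,1,1]
Step 11: insert j at [1, 8, 26, 30] -> counters=[1,1,3,0,1,2,1,0,1,1,0,3,1,2,1,0,3,3,1,3,2,1,0,0,0,1,1,0,0,0,1,1,1,0,0,1,0,1,2,0,0,2,1,1]
Step 12: insert grd at [0, 13, 30, 35] -> counters=[2,1,3,0,1,2,1,0,1,1,0,3,1,3,1,0,3,3,1,3,2,1,0,0,0,1,1,0,0,0,2,1,1,0,0,2,0,1,2,0,0,2,1,1]
Step 13: delete ax at [2, 5, 18, 42] -> counters=[2,1,2,0,1,1,1,0,1,1,0,3,1,3,1,0,3,3,0,3,2,1,0,0,0,1,1,0,0,0,2,1,1,0,0,2,0,1,2,0,0,2,0,1]
Step 14: insert ft at [0, 6, 19, 41] -> counters=[3,1,2,0,1,1,2,0,1,1,0,3,1,3,1,0,3,3,0,4,2,1,0,0,0,1,1,0,0,0,2,1,1,0,0,2,0,1,2,0,0,3,0,1]
Step 15: insert ax at [2, 5, 18, 42] -> counters=[3,1,3,0,1,2,2,0,1,1,0,3,1,3,1,0,3,3,1,4,2,1,0,0,0,1,1,0,0,0,2,1,1,0,0,2,0,1,2,0,0,3,1,1]
Step 16: delete wfc at [12, 16, 17, 20] -> counters=[3,1,3,0,1,2,2,0,1,1,0,3,0,3,1,0,2,2,1,4,1,1,0,0,0,1,1,0,0,0,2,1,1,0,0,2,0,1,2,0,0,3,1,1]
Step 17: delete uw at [5, 11, 13, 41] -> counters=[3,1,3,0,1,1,2,0,1,1,0,2,0,2,1,0,2,2,1,4,1,1,0,0,0,1,1,0,0,0,2,1,1,0,0,2,0,1,2,0,0,2,1,1]
Step 18: insert d at [13, 14, 17, 38] -> counters=[3,1,3,0,1,1,2,0,1,1,0,2,0,3,2,0,2,3,1,4,1,1,0,0,0,1,1,0,0,0,2,1,1,0,0,2,0,1,3,0,0,2,1,1]
Step 19: delete ngi at [2, 11, 31, 32] -> counters=[3,1,2,0,1,1,2,0,1,1,0,1,0,3,2,0,2,3,1,4,1,1,0,0,0,1,1,0,0,0,2,0,0,0,0,2,0,1,3,0,0,2,1,1]
Step 20: insert uw at [5, 11, 13, 41] -> counters=[3,1,2,0,1,2,2,0,1,1,0,2,0,4,2,0,2,3,1,4,1,1,0,0,0,1,1,0,0,0,2,0,0,0,0,2,0,1,3,0,0,3,1,1]
Final counters=[3,1,2,0,1,2,2,0,1,1,0,2,0,4,2,0,2,3,1,4,1,1,0,0,0,1,1,0,0,0,2,0,0,0,0,2,0,1,3,0,0,3,1,1] -> 26 nonzero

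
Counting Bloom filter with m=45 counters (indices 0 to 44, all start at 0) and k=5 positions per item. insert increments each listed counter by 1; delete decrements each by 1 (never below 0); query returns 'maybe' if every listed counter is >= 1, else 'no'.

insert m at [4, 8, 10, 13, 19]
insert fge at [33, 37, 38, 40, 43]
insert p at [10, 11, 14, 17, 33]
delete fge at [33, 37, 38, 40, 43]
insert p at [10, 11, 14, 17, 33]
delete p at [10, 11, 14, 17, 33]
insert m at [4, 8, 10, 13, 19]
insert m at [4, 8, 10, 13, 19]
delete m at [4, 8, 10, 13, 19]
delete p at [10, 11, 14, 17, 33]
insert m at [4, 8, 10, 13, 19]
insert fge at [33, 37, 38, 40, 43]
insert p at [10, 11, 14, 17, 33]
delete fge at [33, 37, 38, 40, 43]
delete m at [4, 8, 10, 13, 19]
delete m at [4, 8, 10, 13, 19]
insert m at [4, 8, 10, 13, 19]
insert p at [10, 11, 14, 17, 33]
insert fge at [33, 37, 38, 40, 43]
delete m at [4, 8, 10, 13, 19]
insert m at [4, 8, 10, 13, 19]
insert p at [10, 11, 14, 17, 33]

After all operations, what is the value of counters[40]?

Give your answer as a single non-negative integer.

Answer: 1

Derivation:
Step 1: insert m at [4, 8, 10, 13, 19] -> counters=[0,0,0,0,1,0,0,0,1,0,1,0,0,1,0,0,0,0,0,1,0,0,0,0,0,0,0,0,0,0,0,0,0,0,0,0,0,0,0,0,0,0,0,0,0]
Step 2: insert fge at [33, 37, 38, 40, 43] -> counters=[0,0,0,0,1,0,0,0,1,0,1,0,0,1,0,0,0,0,0,1,0,0,0,0,0,0,0,0,0,0,0,0,0,1,0,0,0,1,1,0,1,0,0,1,0]
Step 3: insert p at [10, 11, 14, 17, 33] -> counters=[0,0,0,0,1,0,0,0,1,0,2,1,0,1,1,0,0,1,0,1,0,0,0,0,0,0,0,0,0,0,0,0,0,2,0,0,0,1,1,0,1,0,0,1,0]
Step 4: delete fge at [33, 37, 38, 40, 43] -> counters=[0,0,0,0,1,0,0,0,1,0,2,1,0,1,1,0,0,1,0,1,0,0,0,0,0,0,0,0,0,0,0,0,0,1,0,0,0,0,0,0,0,0,0,0,0]
Step 5: insert p at [10, 11, 14, 17, 33] -> counters=[0,0,0,0,1,0,0,0,1,0,3,2,0,1,2,0,0,2,0,1,0,0,0,0,0,0,0,0,0,0,0,0,0,2,0,0,0,0,0,0,0,0,0,0,0]
Step 6: delete p at [10, 11, 14, 17, 33] -> counters=[0,0,0,0,1,0,0,0,1,0,2,1,0,1,1,0,0,1,0,1,0,0,0,0,0,0,0,0,0,0,0,0,0,1,0,0,0,0,0,0,0,0,0,0,0]
Step 7: insert m at [4, 8, 10, 13, 19] -> counters=[0,0,0,0,2,0,0,0,2,0,3,1,0,2,1,0,0,1,0,2,0,0,0,0,0,0,0,0,0,0,0,0,0,1,0,0,0,0,0,0,0,0,0,0,0]
Step 8: insert m at [4, 8, 10, 13, 19] -> counters=[0,0,0,0,3,0,0,0,3,0,4,1,0,3,1,0,0,1,0,3,0,0,0,0,0,0,0,0,0,0,0,0,0,1,0,0,0,0,0,0,0,0,0,0,0]
Step 9: delete m at [4, 8, 10, 13, 19] -> counters=[0,0,0,0,2,0,0,0,2,0,3,1,0,2,1,0,0,1,0,2,0,0,0,0,0,0,0,0,0,0,0,0,0,1,0,0,0,0,0,0,0,0,0,0,0]
Step 10: delete p at [10, 11, 14, 17, 33] -> counters=[0,0,0,0,2,0,0,0,2,0,2,0,0,2,0,0,0,0,0,2,0,0,0,0,0,0,0,0,0,0,0,0,0,0,0,0,0,0,0,0,0,0,0,0,0]
Step 11: insert m at [4, 8, 10, 13, 19] -> counters=[0,0,0,0,3,0,0,0,3,0,3,0,0,3,0,0,0,0,0,3,0,0,0,0,0,0,0,0,0,0,0,0,0,0,0,0,0,0,0,0,0,0,0,0,0]
Step 12: insert fge at [33, 37, 38, 40, 43] -> counters=[0,0,0,0,3,0,0,0,3,0,3,0,0,3,0,0,0,0,0,3,0,0,0,0,0,0,0,0,0,0,0,0,0,1,0,0,0,1,1,0,1,0,0,1,0]
Step 13: insert p at [10, 11, 14, 17, 33] -> counters=[0,0,0,0,3,0,0,0,3,0,4,1,0,3,1,0,0,1,0,3,0,0,0,0,0,0,0,0,0,0,0,0,0,2,0,0,0,1,1,0,1,0,0,1,0]
Step 14: delete fge at [33, 37, 38, 40, 43] -> counters=[0,0,0,0,3,0,0,0,3,0,4,1,0,3,1,0,0,1,0,3,0,0,0,0,0,0,0,0,0,0,0,0,0,1,0,0,0,0,0,0,0,0,0,0,0]
Step 15: delete m at [4, 8, 10, 13, 19] -> counters=[0,0,0,0,2,0,0,0,2,0,3,1,0,2,1,0,0,1,0,2,0,0,0,0,0,0,0,0,0,0,0,0,0,1,0,0,0,0,0,0,0,0,0,0,0]
Step 16: delete m at [4, 8, 10, 13, 19] -> counters=[0,0,0,0,1,0,0,0,1,0,2,1,0,1,1,0,0,1,0,1,0,0,0,0,0,0,0,0,0,0,0,0,0,1,0,0,0,0,0,0,0,0,0,0,0]
Step 17: insert m at [4, 8, 10, 13, 19] -> counters=[0,0,0,0,2,0,0,0,2,0,3,1,0,2,1,0,0,1,0,2,0,0,0,0,0,0,0,0,0,0,0,0,0,1,0,0,0,0,0,0,0,0,0,0,0]
Step 18: insert p at [10, 11, 14, 17, 33] -> counters=[0,0,0,0,2,0,0,0,2,0,4,2,0,2,2,0,0,2,0,2,0,0,0,0,0,0,0,0,0,0,0,0,0,2,0,0,0,0,0,0,0,0,0,0,0]
Step 19: insert fge at [33, 37, 38, 40, 43] -> counters=[0,0,0,0,2,0,0,0,2,0,4,2,0,2,2,0,0,2,0,2,0,0,0,0,0,0,0,0,0,0,0,0,0,3,0,0,0,1,1,0,1,0,0,1,0]
Step 20: delete m at [4, 8, 10, 13, 19] -> counters=[0,0,0,0,1,0,0,0,1,0,3,2,0,1,2,0,0,2,0,1,0,0,0,0,0,0,0,0,0,0,0,0,0,3,0,0,0,1,1,0,1,0,0,1,0]
Step 21: insert m at [4, 8, 10, 13, 19] -> counters=[0,0,0,0,2,0,0,0,2,0,4,2,0,2,2,0,0,2,0,2,0,0,0,0,0,0,0,0,0,0,0,0,0,3,0,0,0,1,1,0,1,0,0,1,0]
Step 22: insert p at [10, 11, 14, 17, 33] -> counters=[0,0,0,0,2,0,0,0,2,0,5,3,0,2,3,0,0,3,0,2,0,0,0,0,0,0,0,0,0,0,0,0,0,4,0,0,0,1,1,0,1,0,0,1,0]
Final counters=[0,0,0,0,2,0,0,0,2,0,5,3,0,2,3,0,0,3,0,2,0,0,0,0,0,0,0,0,0,0,0,0,0,4,0,0,0,1,1,0,1,0,0,1,0] -> counters[40]=1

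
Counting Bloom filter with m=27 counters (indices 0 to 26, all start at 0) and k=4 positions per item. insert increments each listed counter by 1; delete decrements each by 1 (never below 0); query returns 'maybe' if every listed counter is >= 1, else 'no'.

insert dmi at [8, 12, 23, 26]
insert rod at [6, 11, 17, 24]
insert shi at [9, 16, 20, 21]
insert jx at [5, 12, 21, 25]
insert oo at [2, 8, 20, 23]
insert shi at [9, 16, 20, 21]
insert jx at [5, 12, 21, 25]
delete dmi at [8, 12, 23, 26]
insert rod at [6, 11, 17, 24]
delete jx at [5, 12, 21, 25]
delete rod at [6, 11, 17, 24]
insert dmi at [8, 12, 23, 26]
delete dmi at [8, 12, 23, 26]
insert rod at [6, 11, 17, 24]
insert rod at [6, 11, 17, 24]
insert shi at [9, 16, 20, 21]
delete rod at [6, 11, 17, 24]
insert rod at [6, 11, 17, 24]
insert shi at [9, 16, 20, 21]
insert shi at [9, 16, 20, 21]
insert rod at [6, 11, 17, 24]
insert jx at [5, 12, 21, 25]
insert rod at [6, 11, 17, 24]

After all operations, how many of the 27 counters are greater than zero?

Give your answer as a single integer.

Step 1: insert dmi at [8, 12, 23, 26] -> counters=[0,0,0,0,0,0,0,0,1,0,0,0,1,0,0,0,0,0,0,0,0,0,0,1,0,0,1]
Step 2: insert rod at [6, 11, 17, 24] -> counters=[0,0,0,0,0,0,1,0,1,0,0,1,1,0,0,0,0,1,0,0,0,0,0,1,1,0,1]
Step 3: insert shi at [9, 16, 20, 21] -> counters=[0,0,0,0,0,0,1,0,1,1,0,1,1,0,0,0,1,1,0,0,1,1,0,1,1,0,1]
Step 4: insert jx at [5, 12, 21, 25] -> counters=[0,0,0,0,0,1,1,0,1,1,0,1,2,0,0,0,1,1,0,0,1,2,0,1,1,1,1]
Step 5: insert oo at [2, 8, 20, 23] -> counters=[0,0,1,0,0,1,1,0,2,1,0,1,2,0,0,0,1,1,0,0,2,2,0,2,1,1,1]
Step 6: insert shi at [9, 16, 20, 21] -> counters=[0,0,1,0,0,1,1,0,2,2,0,1,2,0,0,0,2,1,0,0,3,3,0,2,1,1,1]
Step 7: insert jx at [5, 12, 21, 25] -> counters=[0,0,1,0,0,2,1,0,2,2,0,1,3,0,0,0,2,1,0,0,3,4,0,2,1,2,1]
Step 8: delete dmi at [8, 12, 23, 26] -> counters=[0,0,1,0,0,2,1,0,1,2,0,1,2,0,0,0,2,1,0,0,3,4,0,1,1,2,0]
Step 9: insert rod at [6, 11, 17, 24] -> counters=[0,0,1,0,0,2,2,0,1,2,0,2,2,0,0,0,2,2,0,0,3,4,0,1,2,2,0]
Step 10: delete jx at [5, 12, 21, 25] -> counters=[0,0,1,0,0,1,2,0,1,2,0,2,1,0,0,0,2,2,0,0,3,3,0,1,2,1,0]
Step 11: delete rod at [6, 11, 17, 24] -> counters=[0,0,1,0,0,1,1,0,1,2,0,1,1,0,0,0,2,1,0,0,3,3,0,1,1,1,0]
Step 12: insert dmi at [8, 12, 23, 26] -> counters=[0,0,1,0,0,1,1,0,2,2,0,1,2,0,0,0,2,1,0,0,3,3,0,2,1,1,1]
Step 13: delete dmi at [8, 12, 23, 26] -> counters=[0,0,1,0,0,1,1,0,1,2,0,1,1,0,0,0,2,1,0,0,3,3,0,1,1,1,0]
Step 14: insert rod at [6, 11, 17, 24] -> counters=[0,0,1,0,0,1,2,0,1,2,0,2,1,0,0,0,2,2,0,0,3,3,0,1,2,1,0]
Step 15: insert rod at [6, 11, 17, 24] -> counters=[0,0,1,0,0,1,3,0,1,2,0,3,1,0,0,0,2,3,0,0,3,3,0,1,3,1,0]
Step 16: insert shi at [9, 16, 20, 21] -> counters=[0,0,1,0,0,1,3,0,1,3,0,3,1,0,0,0,3,3,0,0,4,4,0,1,3,1,0]
Step 17: delete rod at [6, 11, 17, 24] -> counters=[0,0,1,0,0,1,2,0,1,3,0,2,1,0,0,0,3,2,0,0,4,4,0,1,2,1,0]
Step 18: insert rod at [6, 11, 17, 24] -> counters=[0,0,1,0,0,1,3,0,1,3,0,3,1,0,0,0,3,3,0,0,4,4,0,1,3,1,0]
Step 19: insert shi at [9, 16, 20, 21] -> counters=[0,0,1,0,0,1,3,0,1,4,0,3,1,0,0,0,4,3,0,0,5,5,0,1,3,1,0]
Step 20: insert shi at [9, 16, 20, 21] -> counters=[0,0,1,0,0,1,3,0,1,5,0,3,1,0,0,0,5,3,0,0,6,6,0,1,3,1,0]
Step 21: insert rod at [6, 11, 17, 24] -> counters=[0,0,1,0,0,1,4,0,1,5,0,4,1,0,0,0,5,4,0,0,6,6,0,1,4,1,0]
Step 22: insert jx at [5, 12, 21, 25] -> counters=[0,0,1,0,0,2,4,0,1,5,0,4,2,0,0,0,5,4,0,0,6,7,0,1,4,2,0]
Step 23: insert rod at [6, 11, 17, 24] -> counters=[0,0,1,0,0,2,5,0,1,5,0,5,2,0,0,0,5,5,0,0,6,7,0,1,5,2,0]
Final counters=[0,0,1,0,0,2,5,0,1,5,0,5,2,0,0,0,5,5,0,0,6,7,0,1,5,2,0] -> 14 nonzero

Answer: 14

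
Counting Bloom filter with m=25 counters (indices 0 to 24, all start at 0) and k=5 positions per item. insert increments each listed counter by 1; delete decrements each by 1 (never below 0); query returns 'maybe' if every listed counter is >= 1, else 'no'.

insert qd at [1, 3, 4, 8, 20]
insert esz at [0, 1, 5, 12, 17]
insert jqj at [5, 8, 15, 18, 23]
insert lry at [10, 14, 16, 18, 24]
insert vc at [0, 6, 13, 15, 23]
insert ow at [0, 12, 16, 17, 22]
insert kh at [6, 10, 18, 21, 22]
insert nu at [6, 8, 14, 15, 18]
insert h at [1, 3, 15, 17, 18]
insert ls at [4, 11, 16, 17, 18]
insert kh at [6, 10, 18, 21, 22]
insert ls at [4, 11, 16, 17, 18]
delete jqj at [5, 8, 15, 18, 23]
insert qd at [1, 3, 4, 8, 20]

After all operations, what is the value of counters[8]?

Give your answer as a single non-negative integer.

Step 1: insert qd at [1, 3, 4, 8, 20] -> counters=[0,1,0,1,1,0,0,0,1,0,0,0,0,0,0,0,0,0,0,0,1,0,0,0,0]
Step 2: insert esz at [0, 1, 5, 12, 17] -> counters=[1,2,0,1,1,1,0,0,1,0,0,0,1,0,0,0,0,1,0,0,1,0,0,0,0]
Step 3: insert jqj at [5, 8, 15, 18, 23] -> counters=[1,2,0,1,1,2,0,0,2,0,0,0,1,0,0,1,0,1,1,0,1,0,0,1,0]
Step 4: insert lry at [10, 14, 16, 18, 24] -> counters=[1,2,0,1,1,2,0,0,2,0,1,0,1,0,1,1,1,1,2,0,1,0,0,1,1]
Step 5: insert vc at [0, 6, 13, 15, 23] -> counters=[2,2,0,1,1,2,1,0,2,0,1,0,1,1,1,2,1,1,2,0,1,0,0,2,1]
Step 6: insert ow at [0, 12, 16, 17, 22] -> counters=[3,2,0,1,1,2,1,0,2,0,1,0,2,1,1,2,2,2,2,0,1,0,1,2,1]
Step 7: insert kh at [6, 10, 18, 21, 22] -> counters=[3,2,0,1,1,2,2,0,2,0,2,0,2,1,1,2,2,2,3,0,1,1,2,2,1]
Step 8: insert nu at [6, 8, 14, 15, 18] -> counters=[3,2,0,1,1,2,3,0,3,0,2,0,2,1,2,3,2,2,4,0,1,1,2,2,1]
Step 9: insert h at [1, 3, 15, 17, 18] -> counters=[3,3,0,2,1,2,3,0,3,0,2,0,2,1,2,4,2,3,5,0,1,1,2,2,1]
Step 10: insert ls at [4, 11, 16, 17, 18] -> counters=[3,3,0,2,2,2,3,0,3,0,2,1,2,1,2,4,3,4,6,0,1,1,2,2,1]
Step 11: insert kh at [6, 10, 18, 21, 22] -> counters=[3,3,0,2,2,2,4,0,3,0,3,1,2,1,2,4,3,4,7,0,1,2,3,2,1]
Step 12: insert ls at [4, 11, 16, 17, 18] -> counters=[3,3,0,2,3,2,4,0,3,0,3,2,2,1,2,4,4,5,8,0,1,2,3,2,1]
Step 13: delete jqj at [5, 8, 15, 18, 23] -> counters=[3,3,0,2,3,1,4,0,2,0,3,2,2,1,2,3,4,5,7,0,1,2,3,1,1]
Step 14: insert qd at [1, 3, 4, 8, 20] -> counters=[3,4,0,3,4,1,4,0,3,0,3,2,2,1,2,3,4,5,7,0,2,2,3,1,1]
Final counters=[3,4,0,3,4,1,4,0,3,0,3,2,2,1,2,3,4,5,7,0,2,2,3,1,1] -> counters[8]=3

Answer: 3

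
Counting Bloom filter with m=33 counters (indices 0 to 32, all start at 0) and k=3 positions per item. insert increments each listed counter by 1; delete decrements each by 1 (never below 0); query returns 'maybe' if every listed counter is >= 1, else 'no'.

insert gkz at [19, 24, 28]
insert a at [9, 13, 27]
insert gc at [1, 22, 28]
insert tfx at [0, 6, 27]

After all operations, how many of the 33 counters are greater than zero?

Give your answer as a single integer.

Answer: 10

Derivation:
Step 1: insert gkz at [19, 24, 28] -> counters=[0,0,0,0,0,0,0,0,0,0,0,0,0,0,0,0,0,0,0,1,0,0,0,0,1,0,0,0,1,0,0,0,0]
Step 2: insert a at [9, 13, 27] -> counters=[0,0,0,0,0,0,0,0,0,1,0,0,0,1,0,0,0,0,0,1,0,0,0,0,1,0,0,1,1,0,0,0,0]
Step 3: insert gc at [1, 22, 28] -> counters=[0,1,0,0,0,0,0,0,0,1,0,0,0,1,0,0,0,0,0,1,0,0,1,0,1,0,0,1,2,0,0,0,0]
Step 4: insert tfx at [0, 6, 27] -> counters=[1,1,0,0,0,0,1,0,0,1,0,0,0,1,0,0,0,0,0,1,0,0,1,0,1,0,0,2,2,0,0,0,0]
Final counters=[1,1,0,0,0,0,1,0,0,1,0,0,0,1,0,0,0,0,0,1,0,0,1,0,1,0,0,2,2,0,0,0,0] -> 10 nonzero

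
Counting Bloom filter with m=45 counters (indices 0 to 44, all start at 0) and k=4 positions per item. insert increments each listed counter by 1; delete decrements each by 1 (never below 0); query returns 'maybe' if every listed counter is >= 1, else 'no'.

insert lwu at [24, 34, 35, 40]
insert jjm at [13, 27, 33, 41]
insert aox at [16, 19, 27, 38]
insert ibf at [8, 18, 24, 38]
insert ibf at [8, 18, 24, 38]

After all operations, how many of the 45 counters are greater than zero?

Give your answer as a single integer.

Step 1: insert lwu at [24, 34, 35, 40] -> counters=[0,0,0,0,0,0,0,0,0,0,0,0,0,0,0,0,0,0,0,0,0,0,0,0,1,0,0,0,0,0,0,0,0,0,1,1,0,0,0,0,1,0,0,0,0]
Step 2: insert jjm at [13, 27, 33, 41] -> counters=[0,0,0,0,0,0,0,0,0,0,0,0,0,1,0,0,0,0,0,0,0,0,0,0,1,0,0,1,0,0,0,0,0,1,1,1,0,0,0,0,1,1,0,0,0]
Step 3: insert aox at [16, 19, 27, 38] -> counters=[0,0,0,0,0,0,0,0,0,0,0,0,0,1,0,0,1,0,0,1,0,0,0,0,1,0,0,2,0,0,0,0,0,1,1,1,0,0,1,0,1,1,0,0,0]
Step 4: insert ibf at [8, 18, 24, 38] -> counters=[0,0,0,0,0,0,0,0,1,0,0,0,0,1,0,0,1,0,1,1,0,0,0,0,2,0,0,2,0,0,0,0,0,1,1,1,0,0,2,0,1,1,0,0,0]
Step 5: insert ibf at [8, 18, 24, 38] -> counters=[0,0,0,0,0,0,0,0,2,0,0,0,0,1,0,0,1,0,2,1,0,0,0,0,3,0,0,2,0,0,0,0,0,1,1,1,0,0,3,0,1,1,0,0,0]
Final counters=[0,0,0,0,0,0,0,0,2,0,0,0,0,1,0,0,1,0,2,1,0,0,0,0,3,0,0,2,0,0,0,0,0,1,1,1,0,0,3,0,1,1,0,0,0] -> 13 nonzero

Answer: 13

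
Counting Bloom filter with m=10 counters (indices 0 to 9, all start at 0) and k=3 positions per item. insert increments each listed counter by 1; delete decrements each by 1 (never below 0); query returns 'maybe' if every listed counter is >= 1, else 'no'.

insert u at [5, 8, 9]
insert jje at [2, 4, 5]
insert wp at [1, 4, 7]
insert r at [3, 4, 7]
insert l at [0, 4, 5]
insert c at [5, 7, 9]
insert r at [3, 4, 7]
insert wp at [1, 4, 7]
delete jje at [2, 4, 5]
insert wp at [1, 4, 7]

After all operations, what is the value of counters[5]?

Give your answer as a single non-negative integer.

Step 1: insert u at [5, 8, 9] -> counters=[0,0,0,0,0,1,0,0,1,1]
Step 2: insert jje at [2, 4, 5] -> counters=[0,0,1,0,1,2,0,0,1,1]
Step 3: insert wp at [1, 4, 7] -> counters=[0,1,1,0,2,2,0,1,1,1]
Step 4: insert r at [3, 4, 7] -> counters=[0,1,1,1,3,2,0,2,1,1]
Step 5: insert l at [0, 4, 5] -> counters=[1,1,1,1,4,3,0,2,1,1]
Step 6: insert c at [5, 7, 9] -> counters=[1,1,1,1,4,4,0,3,1,2]
Step 7: insert r at [3, 4, 7] -> counters=[1,1,1,2,5,4,0,4,1,2]
Step 8: insert wp at [1, 4, 7] -> counters=[1,2,1,2,6,4,0,5,1,2]
Step 9: delete jje at [2, 4, 5] -> counters=[1,2,0,2,5,3,0,5,1,2]
Step 10: insert wp at [1, 4, 7] -> counters=[1,3,0,2,6,3,0,6,1,2]
Final counters=[1,3,0,2,6,3,0,6,1,2] -> counters[5]=3

Answer: 3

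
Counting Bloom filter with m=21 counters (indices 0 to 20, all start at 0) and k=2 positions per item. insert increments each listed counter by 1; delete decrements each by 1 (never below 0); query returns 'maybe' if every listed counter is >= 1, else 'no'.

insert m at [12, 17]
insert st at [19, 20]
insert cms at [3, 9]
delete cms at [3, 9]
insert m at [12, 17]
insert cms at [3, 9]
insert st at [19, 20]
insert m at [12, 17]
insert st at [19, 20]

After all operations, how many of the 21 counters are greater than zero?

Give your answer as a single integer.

Answer: 6

Derivation:
Step 1: insert m at [12, 17] -> counters=[0,0,0,0,0,0,0,0,0,0,0,0,1,0,0,0,0,1,0,0,0]
Step 2: insert st at [19, 20] -> counters=[0,0,0,0,0,0,0,0,0,0,0,0,1,0,0,0,0,1,0,1,1]
Step 3: insert cms at [3, 9] -> counters=[0,0,0,1,0,0,0,0,0,1,0,0,1,0,0,0,0,1,0,1,1]
Step 4: delete cms at [3, 9] -> counters=[0,0,0,0,0,0,0,0,0,0,0,0,1,0,0,0,0,1,0,1,1]
Step 5: insert m at [12, 17] -> counters=[0,0,0,0,0,0,0,0,0,0,0,0,2,0,0,0,0,2,0,1,1]
Step 6: insert cms at [3, 9] -> counters=[0,0,0,1,0,0,0,0,0,1,0,0,2,0,0,0,0,2,0,1,1]
Step 7: insert st at [19, 20] -> counters=[0,0,0,1,0,0,0,0,0,1,0,0,2,0,0,0,0,2,0,2,2]
Step 8: insert m at [12, 17] -> counters=[0,0,0,1,0,0,0,0,0,1,0,0,3,0,0,0,0,3,0,2,2]
Step 9: insert st at [19, 20] -> counters=[0,0,0,1,0,0,0,0,0,1,0,0,3,0,0,0,0,3,0,3,3]
Final counters=[0,0,0,1,0,0,0,0,0,1,0,0,3,0,0,0,0,3,0,3,3] -> 6 nonzero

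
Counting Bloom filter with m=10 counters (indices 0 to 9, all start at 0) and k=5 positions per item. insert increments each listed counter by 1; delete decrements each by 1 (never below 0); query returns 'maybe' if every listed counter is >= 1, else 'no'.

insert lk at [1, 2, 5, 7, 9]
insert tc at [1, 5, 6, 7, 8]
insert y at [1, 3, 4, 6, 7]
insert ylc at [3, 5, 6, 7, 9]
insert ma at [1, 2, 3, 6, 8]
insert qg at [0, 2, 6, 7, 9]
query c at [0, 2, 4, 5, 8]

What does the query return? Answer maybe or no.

Answer: maybe

Derivation:
Step 1: insert lk at [1, 2, 5, 7, 9] -> counters=[0,1,1,0,0,1,0,1,0,1]
Step 2: insert tc at [1, 5, 6, 7, 8] -> counters=[0,2,1,0,0,2,1,2,1,1]
Step 3: insert y at [1, 3, 4, 6, 7] -> counters=[0,3,1,1,1,2,2,3,1,1]
Step 4: insert ylc at [3, 5, 6, 7, 9] -> counters=[0,3,1,2,1,3,3,4,1,2]
Step 5: insert ma at [1, 2, 3, 6, 8] -> counters=[0,4,2,3,1,3,4,4,2,2]
Step 6: insert qg at [0, 2, 6, 7, 9] -> counters=[1,4,3,3,1,3,5,5,2,3]
Query c: check counters[0]=1 counters[2]=3 counters[4]=1 counters[5]=3 counters[8]=2 -> maybe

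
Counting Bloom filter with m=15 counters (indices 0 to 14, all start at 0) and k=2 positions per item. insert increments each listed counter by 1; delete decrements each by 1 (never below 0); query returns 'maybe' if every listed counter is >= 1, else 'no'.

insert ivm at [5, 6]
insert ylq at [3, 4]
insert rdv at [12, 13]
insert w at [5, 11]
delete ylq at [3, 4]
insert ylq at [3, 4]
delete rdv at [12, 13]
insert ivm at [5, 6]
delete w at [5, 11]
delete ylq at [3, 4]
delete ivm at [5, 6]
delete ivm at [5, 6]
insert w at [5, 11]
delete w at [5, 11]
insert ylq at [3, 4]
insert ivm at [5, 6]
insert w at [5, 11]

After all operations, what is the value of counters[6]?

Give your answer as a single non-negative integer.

Answer: 1

Derivation:
Step 1: insert ivm at [5, 6] -> counters=[0,0,0,0,0,1,1,0,0,0,0,0,0,0,0]
Step 2: insert ylq at [3, 4] -> counters=[0,0,0,1,1,1,1,0,0,0,0,0,0,0,0]
Step 3: insert rdv at [12, 13] -> counters=[0,0,0,1,1,1,1,0,0,0,0,0,1,1,0]
Step 4: insert w at [5, 11] -> counters=[0,0,0,1,1,2,1,0,0,0,0,1,1,1,0]
Step 5: delete ylq at [3, 4] -> counters=[0,0,0,0,0,2,1,0,0,0,0,1,1,1,0]
Step 6: insert ylq at [3, 4] -> counters=[0,0,0,1,1,2,1,0,0,0,0,1,1,1,0]
Step 7: delete rdv at [12, 13] -> counters=[0,0,0,1,1,2,1,0,0,0,0,1,0,0,0]
Step 8: insert ivm at [5, 6] -> counters=[0,0,0,1,1,3,2,0,0,0,0,1,0,0,0]
Step 9: delete w at [5, 11] -> counters=[0,0,0,1,1,2,2,0,0,0,0,0,0,0,0]
Step 10: delete ylq at [3, 4] -> counters=[0,0,0,0,0,2,2,0,0,0,0,0,0,0,0]
Step 11: delete ivm at [5, 6] -> counters=[0,0,0,0,0,1,1,0,0,0,0,0,0,0,0]
Step 12: delete ivm at [5, 6] -> counters=[0,0,0,0,0,0,0,0,0,0,0,0,0,0,0]
Step 13: insert w at [5, 11] -> counters=[0,0,0,0,0,1,0,0,0,0,0,1,0,0,0]
Step 14: delete w at [5, 11] -> counters=[0,0,0,0,0,0,0,0,0,0,0,0,0,0,0]
Step 15: insert ylq at [3, 4] -> counters=[0,0,0,1,1,0,0,0,0,0,0,0,0,0,0]
Step 16: insert ivm at [5, 6] -> counters=[0,0,0,1,1,1,1,0,0,0,0,0,0,0,0]
Step 17: insert w at [5, 11] -> counters=[0,0,0,1,1,2,1,0,0,0,0,1,0,0,0]
Final counters=[0,0,0,1,1,2,1,0,0,0,0,1,0,0,0] -> counters[6]=1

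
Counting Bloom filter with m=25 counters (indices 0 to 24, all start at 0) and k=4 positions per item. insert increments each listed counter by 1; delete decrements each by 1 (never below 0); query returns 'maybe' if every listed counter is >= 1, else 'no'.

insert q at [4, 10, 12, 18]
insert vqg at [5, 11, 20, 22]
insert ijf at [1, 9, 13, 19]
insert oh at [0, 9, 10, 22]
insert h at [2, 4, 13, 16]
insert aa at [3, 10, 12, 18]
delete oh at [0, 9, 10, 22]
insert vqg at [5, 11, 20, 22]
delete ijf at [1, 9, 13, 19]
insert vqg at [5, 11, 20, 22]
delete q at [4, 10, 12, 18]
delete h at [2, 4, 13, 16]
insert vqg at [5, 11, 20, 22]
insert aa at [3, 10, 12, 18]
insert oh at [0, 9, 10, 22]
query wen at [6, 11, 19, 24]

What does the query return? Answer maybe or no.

Answer: no

Derivation:
Step 1: insert q at [4, 10, 12, 18] -> counters=[0,0,0,0,1,0,0,0,0,0,1,0,1,0,0,0,0,0,1,0,0,0,0,0,0]
Step 2: insert vqg at [5, 11, 20, 22] -> counters=[0,0,0,0,1,1,0,0,0,0,1,1,1,0,0,0,0,0,1,0,1,0,1,0,0]
Step 3: insert ijf at [1, 9, 13, 19] -> counters=[0,1,0,0,1,1,0,0,0,1,1,1,1,1,0,0,0,0,1,1,1,0,1,0,0]
Step 4: insert oh at [0, 9, 10, 22] -> counters=[1,1,0,0,1,1,0,0,0,2,2,1,1,1,0,0,0,0,1,1,1,0,2,0,0]
Step 5: insert h at [2, 4, 13, 16] -> counters=[1,1,1,0,2,1,0,0,0,2,2,1,1,2,0,0,1,0,1,1,1,0,2,0,0]
Step 6: insert aa at [3, 10, 12, 18] -> counters=[1,1,1,1,2,1,0,0,0,2,3,1,2,2,0,0,1,0,2,1,1,0,2,0,0]
Step 7: delete oh at [0, 9, 10, 22] -> counters=[0,1,1,1,2,1,0,0,0,1,2,1,2,2,0,0,1,0,2,1,1,0,1,0,0]
Step 8: insert vqg at [5, 11, 20, 22] -> counters=[0,1,1,1,2,2,0,0,0,1,2,2,2,2,0,0,1,0,2,1,2,0,2,0,0]
Step 9: delete ijf at [1, 9, 13, 19] -> counters=[0,0,1,1,2,2,0,0,0,0,2,2,2,1,0,0,1,0,2,0,2,0,2,0,0]
Step 10: insert vqg at [5, 11, 20, 22] -> counters=[0,0,1,1,2,3,0,0,0,0,2,3,2,1,0,0,1,0,2,0,3,0,3,0,0]
Step 11: delete q at [4, 10, 12, 18] -> counters=[0,0,1,1,1,3,0,0,0,0,1,3,1,1,0,0,1,0,1,0,3,0,3,0,0]
Step 12: delete h at [2, 4, 13, 16] -> counters=[0,0,0,1,0,3,0,0,0,0,1,3,1,0,0,0,0,0,1,0,3,0,3,0,0]
Step 13: insert vqg at [5, 11, 20, 22] -> counters=[0,0,0,1,0,4,0,0,0,0,1,4,1,0,0,0,0,0,1,0,4,0,4,0,0]
Step 14: insert aa at [3, 10, 12, 18] -> counters=[0,0,0,2,0,4,0,0,0,0,2,4,2,0,0,0,0,0,2,0,4,0,4,0,0]
Step 15: insert oh at [0, 9, 10, 22] -> counters=[1,0,0,2,0,4,0,0,0,1,3,4,2,0,0,0,0,0,2,0,4,0,5,0,0]
Query wen: check counters[6]=0 counters[11]=4 counters[19]=0 counters[24]=0 -> no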